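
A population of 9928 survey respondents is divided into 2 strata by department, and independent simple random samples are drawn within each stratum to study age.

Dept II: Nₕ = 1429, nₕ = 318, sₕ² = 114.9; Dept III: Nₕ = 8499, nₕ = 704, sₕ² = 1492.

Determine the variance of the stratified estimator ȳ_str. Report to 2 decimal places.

1.43

Var(ȳ_str) = Σₕ Wₕ²(1 − fₕ)sₕ²/nₕ with Wₕ = Nₕ/N, N = 9928.
Dept II: Wₕ = 0.14393634; term = 0.14393634²·(1 − 0.22253324)·114.9/318 = 0.0058199018.
Dept III: Wₕ = 0.85606366; term = 0.85606366²·(1 − 0.08283327)·1492/704 = 1.4244807.
Sum = 1.4303006.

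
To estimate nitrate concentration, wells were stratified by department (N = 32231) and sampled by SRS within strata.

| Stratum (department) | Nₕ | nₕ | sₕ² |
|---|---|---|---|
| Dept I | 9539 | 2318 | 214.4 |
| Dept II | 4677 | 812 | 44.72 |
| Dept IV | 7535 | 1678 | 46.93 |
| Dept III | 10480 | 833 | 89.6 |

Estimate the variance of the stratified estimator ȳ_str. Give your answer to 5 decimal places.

Var(ȳ_str) = Σₕ Wₕ²(1 − fₕ)sₕ²/nₕ with Wₕ = Nₕ/N, N = 32231.
Dept I: Wₕ = 0.29595731; term = 0.29595731²·(1 − 0.24300241)·214.4/2318 = 0.0061328732.
Dept II: Wₕ = 0.14510875; term = 0.14510875²·(1 − 0.17361557)·44.72/812 = 9.5832998 × 10^-4.
Dept IV: Wₕ = 0.23378114; term = 0.23378114²·(1 − 0.22269409)·46.93/1678 = 0.0011881452.
Dept III: Wₕ = 0.32515280; term = 0.32515280²·(1 − 0.07948473)·89.6/833 = 0.010468128.
Sum = 0.018747476.

0.01875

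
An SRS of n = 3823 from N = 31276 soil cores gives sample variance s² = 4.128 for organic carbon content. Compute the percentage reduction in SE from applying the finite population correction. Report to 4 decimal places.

f = n/N = 3823/31276 = 0.12223430.
SE_no-fpc = √(s²/n) = 0.03286001; SE_fpc = √((1−f)s²/n) = 0.030786265.
Ratio = √(1−f) = 0.93689151. Reduction = 100·(1 − 0.93689151) = 6.3108%.

6.3108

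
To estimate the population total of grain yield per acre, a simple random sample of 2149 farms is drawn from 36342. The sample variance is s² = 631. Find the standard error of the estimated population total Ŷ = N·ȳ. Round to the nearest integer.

Var(Ŷ) = N²·Var(ȳ) = N²·(1 − n/N)·s²/n.
f = 2149/36342 = 0.05913268; Var(ȳ) = 0.94086732·631/2149 = 0.27626211.
Var(Ŷ) = 36342² · 0.27626211 = 3.6487069 × 10^8.
SE(Ŷ) = √(3.6487069 × 10^8) = 19102.

19102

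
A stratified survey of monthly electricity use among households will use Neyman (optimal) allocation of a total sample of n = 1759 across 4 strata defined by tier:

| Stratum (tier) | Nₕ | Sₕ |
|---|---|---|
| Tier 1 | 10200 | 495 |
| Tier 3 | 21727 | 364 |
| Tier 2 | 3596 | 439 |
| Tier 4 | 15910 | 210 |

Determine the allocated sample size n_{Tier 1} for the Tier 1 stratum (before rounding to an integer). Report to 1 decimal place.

Neyman allocation: nₕ = n·NₕSₕ / Σⱼ NⱼSⱼ.
Σ NⱼSⱼ = 10200·495 + 21727·364 + 3596·439 + 15910·210 = 1.7877372 × 10^7.
n_{Tier 1} = 1759·10200·495 / (1.7877372 × 10^7) = 496.8.

496.8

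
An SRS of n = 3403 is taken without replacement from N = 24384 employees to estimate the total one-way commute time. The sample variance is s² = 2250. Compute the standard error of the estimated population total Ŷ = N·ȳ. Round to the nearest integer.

18392

Var(Ŷ) = N²·Var(ȳ) = N²·(1 − n/N)·s²/n.
f = 3403/24384 = 0.13955873; Var(ȳ) = 0.86044127·2250/3403 = 0.56890769.
Var(Ŷ) = 24384² · 0.56890769 = 3.3826082 × 10^8.
SE(Ŷ) = √(3.3826082 × 10^8) = 18392.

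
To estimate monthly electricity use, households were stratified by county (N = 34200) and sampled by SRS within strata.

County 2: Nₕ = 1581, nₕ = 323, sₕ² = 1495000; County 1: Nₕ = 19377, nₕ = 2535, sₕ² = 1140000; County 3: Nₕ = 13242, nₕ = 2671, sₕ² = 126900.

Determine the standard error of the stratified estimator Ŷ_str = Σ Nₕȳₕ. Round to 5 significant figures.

Var(Ŷ_str) = Σₕ Nₕ²(1 − fₕ)sₕ²/nₕ.
County 2: 1581²·(1 − 323/1581)·1495000/323 = 9.2055805 × 10^9.
County 1: 19377²·(1 − 2535/19377)·1140000/2535 = 1.4675979 × 10^11.
County 3: 13242²·(1 − 2671/13242)·126900/2671 = 6.6505474 × 10^9.
Sum = 1.6261592 × 10^11.
SE = √(1.6261592 × 10^11) = 403260.

403260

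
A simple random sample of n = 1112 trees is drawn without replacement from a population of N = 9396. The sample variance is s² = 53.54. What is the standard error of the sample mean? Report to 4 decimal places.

0.2060

Under SRS without replacement, Var(ȳ) = (1 − f)·s²/n with f = n/N = 1112/9396 = 0.11834823.
Var(ȳ) = (1 − 0.11834823)·53.54/1112 = 0.88165177·0.048147482 = 0.042449313.
SE(ȳ) = √(0.042449313) = 0.2060.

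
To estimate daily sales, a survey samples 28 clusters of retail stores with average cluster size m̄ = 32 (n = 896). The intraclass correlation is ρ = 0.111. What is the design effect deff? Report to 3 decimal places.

deff = 1 + (32 − 1)·0.111 = 1 + 3.441 = 4.441.

4.441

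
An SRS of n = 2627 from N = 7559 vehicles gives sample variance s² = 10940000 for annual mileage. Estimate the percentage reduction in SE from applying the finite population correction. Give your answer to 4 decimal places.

f = n/N = 2627/7559 = 0.34753274.
SE_no-fpc = √(s²/n) = 64.53252; SE_fpc = √((1−f)s²/n) = 52.12643.
Ratio = √(1−f) = 0.80775445. Reduction = 100·(1 − 0.80775445) = 19.2246%.

19.2246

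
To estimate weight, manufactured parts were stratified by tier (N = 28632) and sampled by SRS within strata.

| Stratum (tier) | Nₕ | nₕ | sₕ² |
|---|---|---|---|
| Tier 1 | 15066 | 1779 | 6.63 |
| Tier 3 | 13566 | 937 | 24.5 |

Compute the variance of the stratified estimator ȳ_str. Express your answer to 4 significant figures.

Var(ȳ_str) = Σₕ Wₕ²(1 − fₕ)sₕ²/nₕ with Wₕ = Nₕ/N, N = 28632.
Tier 1: Wₕ = 0.52619447; term = 0.52619447²·(1 − 0.11808045)·6.63/1779 = 9.1003712 × 10^-4.
Tier 3: Wₕ = 0.47380553; term = 0.47380553²·(1 − 0.06906973)·24.5/937 = 0.0054644178.
Sum = 0.0063744549.

0.006374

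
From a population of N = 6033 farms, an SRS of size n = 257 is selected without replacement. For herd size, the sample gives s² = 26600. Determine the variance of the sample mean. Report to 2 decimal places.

99.09

Under SRS without replacement, Var(ȳ) = (1 − f)·s²/n with f = n/N = 257/6033 = 0.04259904.
Var(ȳ) = (1 − 0.04259904)·26600/257 = 0.95740096·103.50195 = 99.092862.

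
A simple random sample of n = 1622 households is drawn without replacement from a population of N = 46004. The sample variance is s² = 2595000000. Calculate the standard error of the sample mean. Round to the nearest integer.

1242

Under SRS without replacement, Var(ȳ) = (1 − f)·s²/n with f = n/N = 1622/46004 = 0.03525780.
Var(ȳ) = (1 − 0.03525780)·2595000000/1622 = 0.96474220·1.5998767 × 10^6 = 1.5434686 × 10^6.
SE(ȳ) = √(1.5434686 × 10^6) = 1242.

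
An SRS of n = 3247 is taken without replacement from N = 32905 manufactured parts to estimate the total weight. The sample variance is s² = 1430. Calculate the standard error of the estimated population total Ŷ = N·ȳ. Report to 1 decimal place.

20731.4

Var(Ŷ) = N²·Var(ȳ) = N²·(1 − n/N)·s²/n.
f = 3247/32905 = 0.09867801; Var(ȳ) = 0.90132199·1430/3247 = 0.39694809.
Var(Ŷ) = 32905² · 0.39694809 = 4.2979119 × 10^8.
SE(Ŷ) = √(4.2979119 × 10^8) = 20731.4.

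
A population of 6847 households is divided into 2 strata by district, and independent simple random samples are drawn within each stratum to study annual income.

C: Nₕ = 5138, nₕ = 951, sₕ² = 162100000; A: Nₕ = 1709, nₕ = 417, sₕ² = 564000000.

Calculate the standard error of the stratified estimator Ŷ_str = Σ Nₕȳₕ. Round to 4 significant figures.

Var(Ŷ_str) = Σₕ Nₕ²(1 − fₕ)sₕ²/nₕ.
C: 5138²·(1 − 951/5138)·162100000/951 = 3.6669042 × 10^12.
A: 1709²·(1 − 417/1709)·564000000/417 = 2.9863976 × 10^12.
Sum = 6.6533018 × 10^12.
SE = √(6.6533018 × 10^12) = 2.579 × 10^6.

2.579 × 10^6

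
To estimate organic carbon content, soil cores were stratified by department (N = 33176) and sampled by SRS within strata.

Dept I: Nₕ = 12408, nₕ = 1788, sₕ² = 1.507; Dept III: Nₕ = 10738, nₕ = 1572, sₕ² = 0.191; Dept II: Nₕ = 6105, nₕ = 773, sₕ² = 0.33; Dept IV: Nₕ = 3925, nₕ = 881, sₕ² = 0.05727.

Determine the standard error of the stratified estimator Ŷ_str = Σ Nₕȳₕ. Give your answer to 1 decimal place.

371.1

Var(Ŷ_str) = Σₕ Nₕ²(1 − fₕ)sₕ²/nₕ.
Dept I: 12408²·(1 − 1788/12408)·1.507/1788 = 111063.67.
Dept III: 10738²·(1 − 1572/10738)·0.191/1572 = 11958.703.
Dept II: 6105²·(1 − 773/6105)·0.33/773 = 13896.654.
Dept IV: 3925²·(1 − 881/3925)·0.05727/881 = 776.66831.
Sum = 137695.7.
SE = √(137695.7) = 371.1.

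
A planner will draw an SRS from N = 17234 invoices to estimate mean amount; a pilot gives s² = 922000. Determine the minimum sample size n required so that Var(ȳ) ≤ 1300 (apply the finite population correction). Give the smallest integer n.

Without fpc, n₀ = s²/D = 922000/1300 = 709.2308.
With fpc, (1 − n/N)·s²/n ≤ D requires n ≥ n₀/(1 + n₀/N) = 709.2308/(1 + 709.2308/17234) = 681.1975.
Rounding up, n = 682.

682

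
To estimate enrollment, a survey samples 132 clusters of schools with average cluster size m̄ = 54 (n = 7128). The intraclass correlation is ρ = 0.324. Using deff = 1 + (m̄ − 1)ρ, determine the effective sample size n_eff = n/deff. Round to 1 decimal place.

deff = 1 + (54 − 1)·0.324 = 1 + 17.172 = 18.172.
n_eff = 7128 / 18.172 = 392.3.

392.3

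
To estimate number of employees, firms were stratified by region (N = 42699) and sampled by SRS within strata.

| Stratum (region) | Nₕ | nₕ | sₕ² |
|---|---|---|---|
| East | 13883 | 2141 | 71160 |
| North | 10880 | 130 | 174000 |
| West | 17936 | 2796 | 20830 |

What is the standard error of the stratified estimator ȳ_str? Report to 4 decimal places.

9.4839

Var(ȳ_str) = Σₕ Wₕ²(1 − fₕ)sₕ²/nₕ with Wₕ = Nₕ/N, N = 42699.
East: Wₕ = 0.32513642; term = 0.32513642²·(1 − 0.15421739)·71160/2141 = 2.9717294.
North: Wₕ = 0.25480690; term = 0.25480690²·(1 − 0.01194853)·174000/130 = 85.863354.
West: Wₕ = 0.42005668; term = 0.42005668²·(1 − 0.15588760)·20830/2796 = 1.1096044.
Sum = 89.944688.
SE = √(89.944688) = 9.4839.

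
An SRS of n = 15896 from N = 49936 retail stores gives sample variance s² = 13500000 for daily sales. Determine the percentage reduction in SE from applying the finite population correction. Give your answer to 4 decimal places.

f = n/N = 15896/49936 = 0.31832746.
SE_no-fpc = √(s²/n) = 29.142242; SE_fpc = √((1−f)s²/n) = 24.060844.
Ratio = √(1−f) = 0.82563463. Reduction = 100·(1 − 0.82563463) = 17.4365%.

17.4365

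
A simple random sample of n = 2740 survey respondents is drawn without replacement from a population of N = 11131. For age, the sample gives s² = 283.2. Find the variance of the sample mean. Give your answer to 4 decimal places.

0.0779

Under SRS without replacement, Var(ȳ) = (1 − f)·s²/n with f = n/N = 2740/11131 = 0.24615937.
Var(ȳ) = (1 − 0.24615937)·283.2/2740 = 0.75384063·0.10335766 = 0.077915206.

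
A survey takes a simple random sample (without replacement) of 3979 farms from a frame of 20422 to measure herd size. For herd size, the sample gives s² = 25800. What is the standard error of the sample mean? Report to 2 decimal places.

Under SRS without replacement, Var(ȳ) = (1 − f)·s²/n with f = n/N = 3979/20422 = 0.19483890.
Var(ȳ) = (1 − 0.19483890)·25800/3979 = 0.80516110·6.4840412 = 5.2206978.
SE(ȳ) = √(5.2206978) = 2.28.

2.28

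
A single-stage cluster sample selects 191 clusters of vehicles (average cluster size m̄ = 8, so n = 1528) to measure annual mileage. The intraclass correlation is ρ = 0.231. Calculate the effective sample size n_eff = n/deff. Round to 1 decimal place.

deff = 1 + (8 − 1)·0.231 = 1 + 1.617 = 2.617.
n_eff = 1528 / 2.617 = 583.9.

583.9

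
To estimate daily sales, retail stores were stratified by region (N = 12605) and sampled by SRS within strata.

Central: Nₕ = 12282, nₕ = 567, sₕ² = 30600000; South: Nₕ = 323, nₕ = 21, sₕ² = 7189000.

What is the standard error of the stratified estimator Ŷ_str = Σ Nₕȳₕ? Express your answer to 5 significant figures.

Var(Ŷ_str) = Σₕ Nₕ²(1 − fₕ)sₕ²/nₕ.
Central: 12282²·(1 − 567/12282)·30600000/567 = 7.7651483 × 10^12.
South: 323²·(1 − 21/323)·7189000/21 = 3.3393247 × 10^10.
Sum = 7.7985415 × 10^12.
SE = √(7.7985415 × 10^12) = 2.7926 × 10^6.

2.7926 × 10^6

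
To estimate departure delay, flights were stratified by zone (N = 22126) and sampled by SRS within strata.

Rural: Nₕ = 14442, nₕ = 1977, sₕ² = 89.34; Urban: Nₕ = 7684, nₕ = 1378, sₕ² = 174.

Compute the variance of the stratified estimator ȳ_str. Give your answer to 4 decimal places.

Var(ȳ_str) = Σₕ Wₕ²(1 − fₕ)sₕ²/nₕ with Wₕ = Nₕ/N, N = 22126.
Rural: Wₕ = 0.65271626; term = 0.65271626²·(1 − 0.13689240)·89.34/1977 = 0.016617018.
Urban: Wₕ = 0.34728374; term = 0.34728374²·(1 − 0.17933368)·174/1378 = 0.012497857.
Sum = 0.029114875.

0.0291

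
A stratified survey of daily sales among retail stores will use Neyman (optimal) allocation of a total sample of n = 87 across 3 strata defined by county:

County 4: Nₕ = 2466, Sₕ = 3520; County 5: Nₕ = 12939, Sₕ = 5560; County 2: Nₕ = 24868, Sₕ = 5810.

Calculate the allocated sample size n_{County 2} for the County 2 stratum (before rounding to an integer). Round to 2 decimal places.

55.84

Neyman allocation: nₕ = n·NₕSₕ / Σⱼ NⱼSⱼ.
Σ NⱼSⱼ = 2466·3520 + 12939·5560 + 24868·5810 = 2.2510424 × 10^8.
n_{County 2} = 87·24868·5810 / (2.2510424 × 10^8) = 55.84.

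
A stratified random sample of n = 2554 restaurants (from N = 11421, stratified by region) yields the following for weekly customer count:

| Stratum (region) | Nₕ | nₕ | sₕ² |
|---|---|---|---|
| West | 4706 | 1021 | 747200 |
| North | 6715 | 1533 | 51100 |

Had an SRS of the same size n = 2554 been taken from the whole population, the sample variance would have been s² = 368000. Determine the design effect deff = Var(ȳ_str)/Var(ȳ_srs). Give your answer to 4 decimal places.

0.9492

Var(ȳ_str) = Σ Wₕ²(1−fₕ)sₕ²/nₕ with Wₕ = Nₕ/11421:
  West: (4706/11421)²·(1−1021/4706)·747200/1021 = 97.295392
  North: (6715/11421)²·(1−1533/6715)·51100/1533 = 8.8922959
  → Var(ȳ_str) = 106.18769.
Var(ȳ_srs) = (1 − 2554/11421)·368000/2554 = 111.86636.
deff = 106.18769 / 111.86636 = 0.9492.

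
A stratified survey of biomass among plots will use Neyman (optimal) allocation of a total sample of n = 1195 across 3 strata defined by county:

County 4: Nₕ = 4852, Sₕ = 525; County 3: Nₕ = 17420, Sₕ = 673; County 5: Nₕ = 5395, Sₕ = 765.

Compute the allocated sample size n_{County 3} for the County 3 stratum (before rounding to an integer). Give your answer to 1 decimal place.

761.5

Neyman allocation: nₕ = n·NₕSₕ / Σⱼ NⱼSⱼ.
Σ NⱼSⱼ = 4852·525 + 17420·673 + 5395·765 = 1.8398135 × 10^7.
n_{County 3} = 1195·17420·673 / (1.8398135 × 10^7) = 761.5.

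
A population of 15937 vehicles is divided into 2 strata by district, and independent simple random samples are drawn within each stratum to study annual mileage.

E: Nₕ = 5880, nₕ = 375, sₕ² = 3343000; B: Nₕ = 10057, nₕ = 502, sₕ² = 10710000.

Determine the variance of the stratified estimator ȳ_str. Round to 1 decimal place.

Var(ȳ_str) = Σₕ Wₕ²(1 − fₕ)sₕ²/nₕ with Wₕ = Nₕ/N, N = 15937.
E: Wₕ = 0.36895275; term = 0.36895275²·(1 − 0.06377551)·3343000/375 = 1136.1263.
B: Wₕ = 0.63104725; term = 0.63104725²·(1 − 0.04991548)·10710000/502 = 8071.8252.
Sum = 9207.9515.

9208.0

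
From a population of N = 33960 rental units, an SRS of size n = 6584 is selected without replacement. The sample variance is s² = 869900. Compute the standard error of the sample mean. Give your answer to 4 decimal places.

10.3203

Under SRS without replacement, Var(ȳ) = (1 − f)·s²/n with f = n/N = 6584/33960 = 0.19387515.
Var(ȳ) = (1 − 0.19387515)·869900/6584 = 0.80612485·132.12333 = 106.5079.
SE(ȳ) = √(106.5079) = 10.3203.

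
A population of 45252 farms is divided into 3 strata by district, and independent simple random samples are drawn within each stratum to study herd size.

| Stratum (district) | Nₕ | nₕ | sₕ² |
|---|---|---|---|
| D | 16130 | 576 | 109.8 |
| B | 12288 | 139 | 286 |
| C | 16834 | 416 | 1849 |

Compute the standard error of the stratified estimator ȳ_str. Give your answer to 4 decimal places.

0.8793

Var(ȳ_str) = Σₕ Wₕ²(1 − fₕ)sₕ²/nₕ with Wₕ = Nₕ/N, N = 45252.
D: Wₕ = 0.35644833; term = 0.35644833²·(1 − 0.03570986)·109.8/576 = 0.023355048.
B: Wₕ = 0.27154601; term = 0.27154601²·(1 − 0.01131185)·286/139 = 0.15000212.
C: Wₕ = 0.37200566; term = 0.37200566²·(1 − 0.02471189)·1849/416 = 0.59989549.
Sum = 0.77325266.
SE = √(0.77325266) = 0.8793.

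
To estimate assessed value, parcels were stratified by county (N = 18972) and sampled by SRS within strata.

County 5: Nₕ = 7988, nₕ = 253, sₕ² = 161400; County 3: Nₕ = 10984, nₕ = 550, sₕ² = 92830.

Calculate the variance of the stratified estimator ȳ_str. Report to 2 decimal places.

163.25

Var(ȳ_str) = Σₕ Wₕ²(1 − fₕ)sₕ²/nₕ with Wₕ = Nₕ/N, N = 18972.
County 5: Wₕ = 0.42104153; term = 0.42104153²·(1 − 0.03167251)·161400/253 = 109.51035.
County 3: Wₕ = 0.57895847; term = 0.57895847²·(1 − 0.05007283)·92830/550 = 53.741624.
Sum = 163.25197.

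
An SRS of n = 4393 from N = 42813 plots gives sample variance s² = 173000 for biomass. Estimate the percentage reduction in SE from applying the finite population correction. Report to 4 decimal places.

f = n/N = 4393/42813 = 0.10260902.
SE_no-fpc = √(s²/n) = 6.275415; SE_fpc = √((1−f)s²/n) = 5.944746.
Ratio = √(1−f) = 0.94730723. Reduction = 100·(1 − 0.94730723) = 5.2693%.

5.2693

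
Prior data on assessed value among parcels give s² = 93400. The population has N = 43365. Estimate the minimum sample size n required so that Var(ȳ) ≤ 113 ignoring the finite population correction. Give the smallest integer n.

Without fpc, n₀ = s²/D = 93400/113 = 826.5487.
Rounding up, n = 827.

827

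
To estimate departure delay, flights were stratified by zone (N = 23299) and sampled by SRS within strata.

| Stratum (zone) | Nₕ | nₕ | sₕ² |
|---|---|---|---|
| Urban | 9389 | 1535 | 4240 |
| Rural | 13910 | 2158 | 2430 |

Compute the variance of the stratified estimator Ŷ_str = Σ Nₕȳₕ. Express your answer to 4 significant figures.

3.878 × 10^8

Var(Ŷ_str) = Σₕ Nₕ²(1 − fₕ)sₕ²/nₕ.
Urban: 9389²·(1 − 1535/9389)·4240/1535 = 2.0368906 × 10^8.
Rural: 13910²·(1 − 2158/13910)·2430/2158 = 1.8407455 × 10^8.
Sum = 3.8776361 × 10^8.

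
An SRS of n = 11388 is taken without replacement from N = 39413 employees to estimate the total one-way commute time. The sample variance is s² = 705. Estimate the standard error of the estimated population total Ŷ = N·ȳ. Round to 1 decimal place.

Var(Ŷ) = N²·Var(ȳ) = N²·(1 − n/N)·s²/n.
f = 11388/39413 = 0.28894020; Var(ȳ) = 0.71105980·705/11388 = 0.044019772.
Var(Ŷ) = 39413² · 0.044019772 = 6.8379635 × 10^7.
SE(Ŷ) = √(6.8379635 × 10^7) = 8269.2.

8269.2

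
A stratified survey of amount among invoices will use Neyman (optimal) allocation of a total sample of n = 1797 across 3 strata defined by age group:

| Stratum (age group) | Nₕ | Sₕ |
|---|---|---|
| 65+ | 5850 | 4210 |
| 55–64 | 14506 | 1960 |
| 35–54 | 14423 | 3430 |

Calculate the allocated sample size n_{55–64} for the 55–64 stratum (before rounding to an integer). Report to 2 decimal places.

498.31

Neyman allocation: nₕ = n·NₕSₕ / Σⱼ NⱼSⱼ.
Σ NⱼSⱼ = 5850·4210 + 14506·1960 + 14423·3430 = 1.0253115 × 10^8.
n_{55–64} = 1797·14506·1960 / (1.0253115 × 10^8) = 498.31.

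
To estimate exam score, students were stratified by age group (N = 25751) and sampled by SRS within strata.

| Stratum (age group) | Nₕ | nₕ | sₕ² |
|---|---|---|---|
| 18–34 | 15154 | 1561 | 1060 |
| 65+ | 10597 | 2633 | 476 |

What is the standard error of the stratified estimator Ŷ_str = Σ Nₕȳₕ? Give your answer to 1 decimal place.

Var(Ŷ_str) = Σₕ Nₕ²(1 − fₕ)sₕ²/nₕ.
18–34: 15154²·(1 − 1561/15154)·1060/1561 = 1.3987676 × 10^8.
65+: 10597²·(1 − 2633/10597)·476/2633 = 1.525704 × 10^7.
Sum = 1.551338 × 10^8.
SE = √(1.551338 × 10^8) = 12455.3.

12455.3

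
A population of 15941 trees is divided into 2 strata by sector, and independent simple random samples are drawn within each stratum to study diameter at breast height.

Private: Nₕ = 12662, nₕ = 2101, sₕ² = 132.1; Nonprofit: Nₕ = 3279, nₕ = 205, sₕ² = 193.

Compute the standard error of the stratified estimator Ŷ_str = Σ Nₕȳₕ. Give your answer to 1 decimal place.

Var(Ŷ_str) = Σₕ Nₕ²(1 − fₕ)sₕ²/nₕ.
Private: 12662²·(1 − 2101/12662)·132.1/2101 = 8.4078338 × 10^6.
Nonprofit: 3279²·(1 − 205/3279)·193/205 = 9.4896179 × 10^6.
Sum = 1.7897452 × 10^7.
SE = √(1.7897452 × 10^7) = 4230.5.

4230.5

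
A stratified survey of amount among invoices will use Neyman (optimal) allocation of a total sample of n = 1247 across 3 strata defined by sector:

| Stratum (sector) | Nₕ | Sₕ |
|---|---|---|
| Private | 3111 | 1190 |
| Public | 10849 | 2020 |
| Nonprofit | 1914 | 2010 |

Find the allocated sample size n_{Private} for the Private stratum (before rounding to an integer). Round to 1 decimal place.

Neyman allocation: nₕ = n·NₕSₕ / Σⱼ NⱼSⱼ.
Σ NⱼSⱼ = 3111·1190 + 10849·2020 + 1914·2010 = 2.946421 × 10^7.
n_{Private} = 1247·3111·1190 / (2.946421 × 10^7) = 156.7.

156.7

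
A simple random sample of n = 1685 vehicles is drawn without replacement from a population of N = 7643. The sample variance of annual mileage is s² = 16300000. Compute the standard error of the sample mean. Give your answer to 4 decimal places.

86.8385

Under SRS without replacement, Var(ȳ) = (1 − f)·s²/n with f = n/N = 1685/7643 = 0.22046317.
Var(ȳ) = (1 − 0.22046317)·16300000/1685 = 0.77953683·9673.5905 = 7540.9201.
SE(ȳ) = √(7540.9201) = 86.8385.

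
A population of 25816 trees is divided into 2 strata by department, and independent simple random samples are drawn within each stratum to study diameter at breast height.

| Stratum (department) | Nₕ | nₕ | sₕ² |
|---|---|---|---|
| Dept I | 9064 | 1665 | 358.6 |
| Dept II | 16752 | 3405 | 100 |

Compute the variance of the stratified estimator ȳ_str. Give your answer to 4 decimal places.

Var(ȳ_str) = Σₕ Wₕ²(1 − fₕ)sₕ²/nₕ with Wₕ = Nₕ/N, N = 25816.
Dept I: Wₕ = 0.35110009; term = 0.35110009²·(1 − 0.18369373)·358.6/1665 = 0.021672603.
Dept II: Wₕ = 0.64889991; term = 0.64889991²·(1 − 0.20325931)·100/3405 = 0.009852701.
Sum = 0.031525304.

0.0315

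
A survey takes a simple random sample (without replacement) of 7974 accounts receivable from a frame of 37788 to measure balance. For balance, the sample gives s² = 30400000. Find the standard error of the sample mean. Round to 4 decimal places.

Under SRS without replacement, Var(ȳ) = (1 − f)·s²/n with f = n/N = 7974/37788 = 0.21101937.
Var(ȳ) = (1 − 0.21101937)·30400000/7974 = 0.78898063·3812.3903 = 3007.9021.
SE(ȳ) = √(3007.9021) = 54.8443.

54.8443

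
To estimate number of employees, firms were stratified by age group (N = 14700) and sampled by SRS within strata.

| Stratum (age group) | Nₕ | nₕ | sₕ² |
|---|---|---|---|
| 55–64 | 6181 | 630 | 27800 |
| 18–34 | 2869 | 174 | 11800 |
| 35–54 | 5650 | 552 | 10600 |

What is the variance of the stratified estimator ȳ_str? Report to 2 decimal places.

Var(ȳ_str) = Σₕ Wₕ²(1 − fₕ)sₕ²/nₕ with Wₕ = Nₕ/N, N = 14700.
55–64: Wₕ = 0.42047619; term = 0.42047619²·(1 − 0.10192525)·27800/630 = 7.0064745.
18–34: Wₕ = 0.19517007; term = 0.19517007²·(1 − 0.06064831)·11800/174 = 2.4265397.
35–54: Wₕ = 0.38435374; term = 0.38435374²·(1 − 0.09769912)·10600/552 = 2.5596489.
Sum = 11.992663.

11.99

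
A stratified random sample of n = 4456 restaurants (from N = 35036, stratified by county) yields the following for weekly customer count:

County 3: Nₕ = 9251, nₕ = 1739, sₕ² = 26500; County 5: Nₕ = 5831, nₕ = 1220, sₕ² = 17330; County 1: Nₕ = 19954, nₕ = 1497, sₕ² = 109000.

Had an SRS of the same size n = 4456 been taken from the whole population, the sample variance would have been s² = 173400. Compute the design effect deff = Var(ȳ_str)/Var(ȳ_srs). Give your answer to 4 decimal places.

0.6778

Var(ȳ_str) = Σ Wₕ²(1−fₕ)sₕ²/nₕ with Wₕ = Nₕ/35036:
  County 3: (9251/35036)²·(1−1739/9251)·26500/1739 = 0.86270341
  County 5: (5831/35036)²·(1−1220/5831)·17330/1220 = 0.31113428
  County 1: (19954/35036)²·(1−1497/19954)·109000/1497 = 21.845739
  → Var(ȳ_str) = 23.019577.
Var(ȳ_srs) = (1 − 4456/35036)·173400/4456 = 33.964629.
deff = 23.019577 / 33.964629 = 0.6778.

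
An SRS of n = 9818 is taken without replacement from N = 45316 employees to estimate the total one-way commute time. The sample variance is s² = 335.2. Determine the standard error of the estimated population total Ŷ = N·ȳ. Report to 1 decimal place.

Var(Ŷ) = N²·Var(ȳ) = N²·(1 − n/N)·s²/n.
f = 9818/45316 = 0.21665637; Var(ȳ) = 0.78334363·335.2/9818 = 0.026744427.
Var(Ŷ) = 45316² · 0.026744427 = 5.4920747 × 10^7.
SE(Ŷ) = √(5.4920747 × 10^7) = 7410.9.

7410.9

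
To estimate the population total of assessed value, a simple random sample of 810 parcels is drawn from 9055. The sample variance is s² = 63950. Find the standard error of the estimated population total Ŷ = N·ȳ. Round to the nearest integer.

76775

Var(Ŷ) = N²·Var(ȳ) = N²·(1 − n/N)·s²/n.
f = 810/9055 = 0.08945334; Var(ȳ) = 0.91054666·63950/810 = 71.888221.
Var(Ŷ) = 9055² · 71.888221 = 5.8943327 × 10^9.
SE(Ŷ) = √(5.8943327 × 10^9) = 76775.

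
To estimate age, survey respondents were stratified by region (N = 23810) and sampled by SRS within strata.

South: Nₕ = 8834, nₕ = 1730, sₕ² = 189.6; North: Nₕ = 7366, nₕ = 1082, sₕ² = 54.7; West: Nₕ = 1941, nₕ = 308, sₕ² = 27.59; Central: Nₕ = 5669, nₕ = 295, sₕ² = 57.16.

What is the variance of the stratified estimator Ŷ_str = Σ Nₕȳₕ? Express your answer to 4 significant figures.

Var(Ŷ_str) = Σₕ Nₕ²(1 − fₕ)sₕ²/nₕ.
South: 8834²·(1 − 1730/8834)·189.6/1730 = 6.8778481 × 10^6.
North: 7366²·(1 − 1082/7366)·54.7/1082 = 2.3400652 × 10^6.
West: 1941²·(1 − 308/1941)·27.59/308 = 283930.93.
Central: 5669²·(1 − 295/5669)·57.16/295 = 5.9030209 × 10^6.
Sum = 1.5404865 × 10^7.

1.540 × 10^7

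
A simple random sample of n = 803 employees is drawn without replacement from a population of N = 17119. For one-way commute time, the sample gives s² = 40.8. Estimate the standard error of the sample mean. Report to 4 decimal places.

0.2201

Under SRS without replacement, Var(ȳ) = (1 − f)·s²/n with f = n/N = 803/17119 = 0.04690695.
Var(ȳ) = (1 − 0.04690695)·40.8/803 = 0.95309305·0.050809465 = 0.048426148.
SE(ȳ) = √(0.048426148) = 0.2201.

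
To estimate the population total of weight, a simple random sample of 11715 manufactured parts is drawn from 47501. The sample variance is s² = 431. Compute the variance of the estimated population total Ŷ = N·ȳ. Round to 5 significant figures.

Var(Ŷ) = N²·Var(ȳ) = N²·(1 − n/N)·s²/n.
f = 11715/47501 = 0.24662639; Var(ȳ) = 0.75337361·431/11715 = 0.027716946.
Var(Ŷ) = 47501² · 0.027716946 = 6.2538993 × 10^7.

6.2539 × 10^7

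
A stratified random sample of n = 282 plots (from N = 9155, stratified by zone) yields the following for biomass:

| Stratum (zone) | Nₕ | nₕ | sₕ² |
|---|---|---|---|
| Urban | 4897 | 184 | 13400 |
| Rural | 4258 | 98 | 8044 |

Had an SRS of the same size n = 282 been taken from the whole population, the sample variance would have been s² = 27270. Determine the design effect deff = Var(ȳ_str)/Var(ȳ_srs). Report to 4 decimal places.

Var(ȳ_str) = Σ Wₕ²(1−fₕ)sₕ²/nₕ with Wₕ = Nₕ/9155:
  Urban: (4897/9155)²·(1−184/4897)·13400/184 = 20.053853
  Rural: (4258/9155)²·(1−98/4258)·8044/98 = 17.347156
  → Var(ȳ_str) = 37.401009.
Var(ȳ_srs) = (1 − 282/9155)·27270/282 = 93.723427.
deff = 37.401009 / 93.723427 = 0.3991.

0.3991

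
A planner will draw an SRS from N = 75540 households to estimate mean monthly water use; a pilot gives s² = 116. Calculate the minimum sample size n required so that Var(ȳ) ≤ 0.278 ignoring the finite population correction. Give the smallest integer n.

418

Without fpc, n₀ = s²/D = 116/0.278 = 417.2662.
Rounding up, n = 418.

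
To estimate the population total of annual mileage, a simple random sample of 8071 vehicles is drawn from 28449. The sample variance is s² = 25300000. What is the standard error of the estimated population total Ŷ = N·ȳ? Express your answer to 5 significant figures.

1.3481 × 10^6

Var(Ŷ) = N²·Var(ȳ) = N²·(1 − n/N)·s²/n.
f = 8071/28449 = 0.28370066; Var(ȳ) = 0.71629934·25300000/8071 = 2245.369.
Var(Ŷ) = 28449² · 2245.369 = 1.8172795 × 10^12.
SE(Ŷ) = √(1.8172795 × 10^12) = 1.3481 × 10^6.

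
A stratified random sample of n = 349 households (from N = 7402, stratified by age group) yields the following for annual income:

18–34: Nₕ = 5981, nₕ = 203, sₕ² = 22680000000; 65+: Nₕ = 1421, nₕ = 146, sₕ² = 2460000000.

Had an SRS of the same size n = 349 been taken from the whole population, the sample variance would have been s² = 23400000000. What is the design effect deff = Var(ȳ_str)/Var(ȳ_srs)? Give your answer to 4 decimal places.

1.1117

Var(ȳ_str) = Σ Wₕ²(1−fₕ)sₕ²/nₕ with Wₕ = Nₕ/7402:
  18–34: (5981/7402)²·(1−203/5981)·22680000000/203 = 7.0469338 × 10^7
  65+: (1421/7402)²·(1−146/1421)·2460000000/146 = 557170.81
  → Var(ȳ_str) = 7.1026509 × 10^7.
Var(ȳ_srs) = (1 − 349/7402)·23400000000/349 = 6.3887403 × 10^7.
deff = (7.1026509 × 10^7) / (6.3887403 × 10^7) = 1.1117.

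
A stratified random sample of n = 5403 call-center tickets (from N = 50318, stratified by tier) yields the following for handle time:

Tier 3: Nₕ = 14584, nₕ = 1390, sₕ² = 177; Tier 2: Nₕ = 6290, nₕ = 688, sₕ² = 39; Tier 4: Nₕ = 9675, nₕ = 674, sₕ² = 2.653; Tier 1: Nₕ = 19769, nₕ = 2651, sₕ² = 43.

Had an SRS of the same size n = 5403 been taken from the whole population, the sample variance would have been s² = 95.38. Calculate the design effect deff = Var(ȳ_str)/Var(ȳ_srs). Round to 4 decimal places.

0.8104

Var(ȳ_str) = Σ Wₕ²(1−fₕ)sₕ²/nₕ with Wₕ = Nₕ/50318:
  Tier 3: (14584/50318)²·(1−1390/14584)·177/1390 = 0.0096775374
  Tier 2: (6290/50318)²·(1−688/6290)·39/688 = 7.8890222 × 10^-4
  Tier 4: (9675/50318)²·(1−674/9675)·2.653/674 = 1.3538556 × 10^-4
  Tier 1: (19769/50318)²·(1−2651/19769)·43/2651 = 0.0021679522
  → Var(ȳ_str) = 0.012769777.
Var(ȳ_srs) = (1 − 5403/50318)·95.38/5403 = 0.015757611.
deff = 0.012769777 / 0.015757611 = 0.8104.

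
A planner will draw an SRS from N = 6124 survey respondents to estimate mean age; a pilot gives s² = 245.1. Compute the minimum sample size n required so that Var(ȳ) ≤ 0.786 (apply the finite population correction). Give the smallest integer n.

297

Without fpc, n₀ = s²/D = 245.1/0.786 = 311.8321.
With fpc, (1 − n/N)·s²/n ≤ D requires n ≥ n₀/(1 + n₀/N) = 311.8321/(1 + 311.8321/6124) = 296.7231.
Rounding up, n = 297.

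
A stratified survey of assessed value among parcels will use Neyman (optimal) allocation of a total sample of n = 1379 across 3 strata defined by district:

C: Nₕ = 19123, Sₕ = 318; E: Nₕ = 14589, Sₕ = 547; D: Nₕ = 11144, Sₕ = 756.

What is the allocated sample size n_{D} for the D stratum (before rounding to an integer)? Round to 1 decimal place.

516.7

Neyman allocation: nₕ = n·NₕSₕ / Σⱼ NⱼSⱼ.
Σ NⱼSⱼ = 19123·318 + 14589·547 + 11144·756 = 2.2486161 × 10^7.
n_{D} = 1379·11144·756 / (2.2486161 × 10^7) = 516.7.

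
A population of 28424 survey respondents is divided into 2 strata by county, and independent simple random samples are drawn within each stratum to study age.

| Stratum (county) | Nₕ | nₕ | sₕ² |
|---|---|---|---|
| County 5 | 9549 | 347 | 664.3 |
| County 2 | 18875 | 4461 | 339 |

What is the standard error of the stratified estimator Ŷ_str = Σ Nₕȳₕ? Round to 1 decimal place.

Var(Ŷ_str) = Σₕ Nₕ²(1 − fₕ)sₕ²/nₕ.
County 5: 9549²·(1 − 347/9549)·664.3/347 = 1.6821894 × 10^8.
County 2: 18875²·(1 − 4461/18875)·339/4461 = 2.0674687 × 10^7.
Sum = 1.8889363 × 10^8.
SE = √(1.8889363 × 10^8) = 13743.9.

13743.9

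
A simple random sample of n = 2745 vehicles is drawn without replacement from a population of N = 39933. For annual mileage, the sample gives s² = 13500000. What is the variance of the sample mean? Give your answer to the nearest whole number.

4580

Under SRS without replacement, Var(ȳ) = (1 − f)·s²/n with f = n/N = 2745/39933 = 0.06874014.
Var(ȳ) = (1 − 0.06874014)·13500000/2745 = 0.93125986·4918.0328 = 4579.9665.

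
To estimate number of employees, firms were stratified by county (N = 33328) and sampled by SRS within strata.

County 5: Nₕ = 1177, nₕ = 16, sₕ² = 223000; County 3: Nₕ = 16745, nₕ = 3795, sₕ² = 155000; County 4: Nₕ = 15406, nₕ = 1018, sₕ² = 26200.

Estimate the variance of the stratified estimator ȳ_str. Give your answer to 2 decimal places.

Var(ȳ_str) = Σₕ Wₕ²(1 − fₕ)sₕ²/nₕ with Wₕ = Nₕ/N, N = 33328.
County 5: Wₕ = 0.03531565; term = 0.03531565²·(1 − 0.01359388)·223000/16 = 17.146483.
County 3: Wₕ = 0.50243039; term = 0.50243039²·(1 − 0.22663482)·155000/3795 = 7.9736347.
County 4: Wₕ = 0.46225396; term = 0.46225396²·(1 − 0.06607815)·26200/1018 = 5.1360037.
Sum = 30.256121.

30.26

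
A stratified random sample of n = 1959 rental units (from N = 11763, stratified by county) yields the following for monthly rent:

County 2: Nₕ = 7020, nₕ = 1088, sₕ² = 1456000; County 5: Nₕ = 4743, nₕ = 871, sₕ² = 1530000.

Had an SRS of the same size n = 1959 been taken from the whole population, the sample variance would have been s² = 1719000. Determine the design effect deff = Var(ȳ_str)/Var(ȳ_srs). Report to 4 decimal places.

0.8695

Var(ȳ_str) = Σ Wₕ²(1−fₕ)sₕ²/nₕ with Wₕ = Nₕ/11763:
  County 2: (7020/11763)²·(1−1088/7020)·1456000/1088 = 402.74906
  County 5: (4743/11763)²·(1−871/4743)·1530000/871 = 233.1447
  → Var(ȳ_str) = 635.89376.
Var(ȳ_srs) = (1 − 1959/11763)·1719000/1959 = 731.35232.
deff = 635.89376 / 731.35232 = 0.8695.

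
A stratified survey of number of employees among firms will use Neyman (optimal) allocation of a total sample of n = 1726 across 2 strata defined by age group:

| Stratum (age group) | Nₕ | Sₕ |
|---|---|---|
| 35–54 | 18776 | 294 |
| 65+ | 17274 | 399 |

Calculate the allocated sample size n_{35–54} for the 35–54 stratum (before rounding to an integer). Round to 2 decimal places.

767.60

Neyman allocation: nₕ = n·NₕSₕ / Σⱼ NⱼSⱼ.
Σ NⱼSⱼ = 18776·294 + 17274·399 = 1.241247 × 10^7.
n_{35–54} = 1726·18776·294 / (1.241247 × 10^7) = 767.60.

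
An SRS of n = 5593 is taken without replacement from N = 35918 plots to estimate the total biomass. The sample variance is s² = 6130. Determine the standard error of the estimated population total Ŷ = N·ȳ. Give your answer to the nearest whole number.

Var(Ŷ) = N²·Var(ȳ) = N²·(1 − n/N)·s²/n.
f = 5593/35918 = 0.15571580; Var(ȳ) = 0.84428420·6130/5593 = 0.92534636.
Var(Ŷ) = 35918² · 0.92534636 = 1.1937919 × 10^9.
SE(Ŷ) = √(1.1937919 × 10^9) = 34551.

34551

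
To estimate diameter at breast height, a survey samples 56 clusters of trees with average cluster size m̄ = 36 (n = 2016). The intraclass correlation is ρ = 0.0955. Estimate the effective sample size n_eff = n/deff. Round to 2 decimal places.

deff = 1 + (36 − 1)·0.0955 = 1 + 3.3425 = 4.3425.
n_eff = 2016 / 4.3425 = 464.25.

464.25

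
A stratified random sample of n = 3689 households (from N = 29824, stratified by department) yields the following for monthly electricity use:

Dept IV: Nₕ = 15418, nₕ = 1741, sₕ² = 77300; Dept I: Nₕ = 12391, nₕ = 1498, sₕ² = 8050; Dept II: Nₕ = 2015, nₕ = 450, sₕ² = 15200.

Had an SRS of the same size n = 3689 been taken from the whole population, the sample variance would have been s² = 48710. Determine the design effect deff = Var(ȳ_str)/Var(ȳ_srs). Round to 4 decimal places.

0.9905

Var(ȳ_str) = Σ Wₕ²(1−fₕ)sₕ²/nₕ with Wₕ = Nₕ/29824:
  Dept IV: (15418/29824)²·(1−1741/15418)·77300/1741 = 10.526108
  Dept I: (12391/29824)²·(1−1498/12391)·8050/1498 = 0.81546654
  Dept II: (2015/29824)²·(1−450/2015)·15200/450 = 0.11975363
  → Var(ȳ_str) = 11.461328.
Var(ȳ_srs) = (1 − 3689/29824)·48710/3689 = 11.570872.
deff = 11.461328 / 11.570872 = 0.9905.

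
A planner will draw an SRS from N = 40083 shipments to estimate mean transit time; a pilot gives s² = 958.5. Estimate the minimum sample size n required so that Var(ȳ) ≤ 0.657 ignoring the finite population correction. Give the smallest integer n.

1459

Without fpc, n₀ = s²/D = 958.5/0.657 = 1458.9041.
Rounding up, n = 1459.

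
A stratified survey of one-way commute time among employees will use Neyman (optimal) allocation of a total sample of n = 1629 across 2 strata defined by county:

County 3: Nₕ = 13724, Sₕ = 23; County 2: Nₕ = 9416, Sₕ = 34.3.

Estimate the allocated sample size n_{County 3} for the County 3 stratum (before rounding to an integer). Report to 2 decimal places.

Neyman allocation: nₕ = n·NₕSₕ / Σⱼ NⱼSⱼ.
Σ NⱼSⱼ = 13724·23 + 9416·34.3 = 638620.8.
n_{County 3} = 1629·13724·23 / 638620.8 = 805.17.

805.17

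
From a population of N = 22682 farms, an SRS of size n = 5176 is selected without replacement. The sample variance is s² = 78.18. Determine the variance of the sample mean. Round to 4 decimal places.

Under SRS without replacement, Var(ȳ) = (1 − f)·s²/n with f = n/N = 5176/22682 = 0.22819857.
Var(ȳ) = (1 − 0.22819857)·78.18/5176 = 0.77180143·0.015104328 = 0.011657542.

0.0117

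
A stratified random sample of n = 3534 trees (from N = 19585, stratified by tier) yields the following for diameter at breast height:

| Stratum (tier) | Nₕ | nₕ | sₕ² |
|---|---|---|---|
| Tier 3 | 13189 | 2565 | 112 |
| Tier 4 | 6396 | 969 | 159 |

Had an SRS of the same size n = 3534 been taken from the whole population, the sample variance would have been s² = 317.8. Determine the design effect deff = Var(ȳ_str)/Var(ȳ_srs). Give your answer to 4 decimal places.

0.4179

Var(ȳ_str) = Σ Wₕ²(1−fₕ)sₕ²/nₕ with Wₕ = Nₕ/19585:
  Tier 3: (13189/19585)²·(1−2565/13189)·112/2565 = 0.015950835
  Tier 4: (6396/19585)²·(1−969/6396)·159/969 = 0.014848906
  → Var(ȳ_str) = 0.030799741.
Var(ȳ_srs) = (1 − 3534/19585)·317.8/3534 = 0.073699725.
deff = 0.030799741 / 0.073699725 = 0.4179.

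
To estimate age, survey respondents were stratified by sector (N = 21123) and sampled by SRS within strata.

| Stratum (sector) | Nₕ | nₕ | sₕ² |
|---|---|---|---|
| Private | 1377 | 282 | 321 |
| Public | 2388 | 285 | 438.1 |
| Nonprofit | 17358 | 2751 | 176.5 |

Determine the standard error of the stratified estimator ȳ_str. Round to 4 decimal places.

0.2400

Var(ȳ_str) = Σₕ Wₕ²(1 − fₕ)sₕ²/nₕ with Wₕ = Nₕ/N, N = 21123.
Private: Wₕ = 0.06518960; term = 0.06518960²·(1 − 0.20479303)·321/282 = 0.0038467396.
Public: Wₕ = 0.11305212; term = 0.11305212²·(1 − 0.11934673)·438.1/285 = 0.01730178.
Nonprofit: Wₕ = 0.82175827; term = 0.82175827²·(1 − 0.15848600)·176.5/2751 = 0.036458906.
Sum = 0.057607426.
SE = √(0.057607426) = 0.2400.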